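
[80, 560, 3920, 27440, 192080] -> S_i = 80*7^i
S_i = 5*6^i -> [5, 30, 180, 1080, 6480]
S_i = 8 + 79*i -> [8, 87, 166, 245, 324]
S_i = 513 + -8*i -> [513, 505, 497, 489, 481]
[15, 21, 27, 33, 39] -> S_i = 15 + 6*i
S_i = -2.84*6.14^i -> [-2.84, -17.44, -107.07, -657.39, -4036.38]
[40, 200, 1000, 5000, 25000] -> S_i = 40*5^i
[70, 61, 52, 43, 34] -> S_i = 70 + -9*i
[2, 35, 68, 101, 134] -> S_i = 2 + 33*i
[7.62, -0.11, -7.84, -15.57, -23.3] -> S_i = 7.62 + -7.73*i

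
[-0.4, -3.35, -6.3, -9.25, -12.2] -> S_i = -0.40 + -2.95*i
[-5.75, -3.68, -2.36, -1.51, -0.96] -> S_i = -5.75*0.64^i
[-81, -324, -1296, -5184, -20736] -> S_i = -81*4^i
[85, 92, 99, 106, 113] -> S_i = 85 + 7*i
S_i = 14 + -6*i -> [14, 8, 2, -4, -10]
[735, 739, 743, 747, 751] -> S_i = 735 + 4*i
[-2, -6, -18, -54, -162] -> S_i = -2*3^i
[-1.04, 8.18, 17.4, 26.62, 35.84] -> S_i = -1.04 + 9.22*i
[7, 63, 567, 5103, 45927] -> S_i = 7*9^i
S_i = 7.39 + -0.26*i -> [7.39, 7.13, 6.87, 6.61, 6.35]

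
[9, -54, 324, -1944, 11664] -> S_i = 9*-6^i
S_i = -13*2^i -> [-13, -26, -52, -104, -208]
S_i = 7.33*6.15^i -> [7.33, 45.08, 277.24, 1705.02, 10485.87]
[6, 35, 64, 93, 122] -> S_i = 6 + 29*i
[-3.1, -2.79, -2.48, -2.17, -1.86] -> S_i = -3.10 + 0.31*i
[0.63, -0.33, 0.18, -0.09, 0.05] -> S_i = 0.63*(-0.53)^i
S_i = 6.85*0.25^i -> [6.85, 1.71, 0.43, 0.11, 0.03]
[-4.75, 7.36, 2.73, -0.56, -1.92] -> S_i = Random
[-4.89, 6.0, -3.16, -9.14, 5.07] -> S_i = Random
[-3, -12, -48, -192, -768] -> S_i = -3*4^i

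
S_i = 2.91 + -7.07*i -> [2.91, -4.16, -11.23, -18.3, -25.37]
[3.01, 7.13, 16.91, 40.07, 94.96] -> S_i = 3.01*2.37^i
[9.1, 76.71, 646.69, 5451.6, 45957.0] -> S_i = 9.10*8.43^i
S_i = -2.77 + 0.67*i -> [-2.77, -2.1, -1.43, -0.76, -0.09]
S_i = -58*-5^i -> [-58, 290, -1450, 7250, -36250]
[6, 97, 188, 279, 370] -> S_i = 6 + 91*i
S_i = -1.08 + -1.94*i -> [-1.08, -3.02, -4.96, -6.9, -8.84]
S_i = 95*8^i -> [95, 760, 6080, 48640, 389120]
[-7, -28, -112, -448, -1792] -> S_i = -7*4^i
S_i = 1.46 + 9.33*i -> [1.46, 10.79, 20.12, 29.45, 38.78]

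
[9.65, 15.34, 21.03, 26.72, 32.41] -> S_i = 9.65 + 5.69*i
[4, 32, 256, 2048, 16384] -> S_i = 4*8^i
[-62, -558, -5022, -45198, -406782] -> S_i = -62*9^i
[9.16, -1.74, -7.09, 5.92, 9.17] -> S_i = Random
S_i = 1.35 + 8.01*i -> [1.35, 9.36, 17.37, 25.38, 33.39]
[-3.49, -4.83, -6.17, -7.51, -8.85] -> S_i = -3.49 + -1.34*i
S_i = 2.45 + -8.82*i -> [2.45, -6.37, -15.19, -24.01, -32.83]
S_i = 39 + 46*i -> [39, 85, 131, 177, 223]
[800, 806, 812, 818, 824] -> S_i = 800 + 6*i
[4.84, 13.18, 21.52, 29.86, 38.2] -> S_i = 4.84 + 8.34*i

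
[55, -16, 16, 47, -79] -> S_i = Random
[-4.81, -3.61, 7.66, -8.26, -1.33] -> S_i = Random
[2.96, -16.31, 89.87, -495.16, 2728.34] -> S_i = 2.96*(-5.51)^i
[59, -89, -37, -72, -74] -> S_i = Random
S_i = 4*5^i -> [4, 20, 100, 500, 2500]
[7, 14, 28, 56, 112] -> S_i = 7*2^i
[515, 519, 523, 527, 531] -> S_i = 515 + 4*i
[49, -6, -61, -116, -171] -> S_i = 49 + -55*i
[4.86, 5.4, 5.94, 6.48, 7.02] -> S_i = 4.86 + 0.54*i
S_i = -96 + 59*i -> [-96, -37, 22, 81, 140]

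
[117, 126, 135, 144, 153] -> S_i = 117 + 9*i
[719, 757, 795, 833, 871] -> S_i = 719 + 38*i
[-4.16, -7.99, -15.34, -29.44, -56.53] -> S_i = -4.16*1.92^i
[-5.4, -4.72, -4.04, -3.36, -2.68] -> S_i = -5.40 + 0.68*i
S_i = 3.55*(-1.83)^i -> [3.55, -6.5, 11.89, -21.76, 39.81]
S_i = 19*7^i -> [19, 133, 931, 6517, 45619]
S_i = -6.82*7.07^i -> [-6.82, -48.22, -340.9, -2410.14, -17039.7]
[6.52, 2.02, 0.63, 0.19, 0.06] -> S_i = 6.52*0.31^i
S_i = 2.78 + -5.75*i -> [2.78, -2.97, -8.72, -14.47, -20.22]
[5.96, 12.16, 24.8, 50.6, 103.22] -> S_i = 5.96*2.04^i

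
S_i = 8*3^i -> [8, 24, 72, 216, 648]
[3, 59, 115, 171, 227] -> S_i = 3 + 56*i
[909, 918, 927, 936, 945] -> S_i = 909 + 9*i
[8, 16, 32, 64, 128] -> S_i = 8*2^i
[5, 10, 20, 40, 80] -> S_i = 5*2^i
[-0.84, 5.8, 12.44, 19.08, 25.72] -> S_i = -0.84 + 6.64*i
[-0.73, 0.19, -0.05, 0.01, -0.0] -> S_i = -0.73*(-0.26)^i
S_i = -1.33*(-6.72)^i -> [-1.33, 8.94, -60.06, 403.61, -2712.24]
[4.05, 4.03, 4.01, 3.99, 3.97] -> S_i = 4.05 + -0.02*i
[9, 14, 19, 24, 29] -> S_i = 9 + 5*i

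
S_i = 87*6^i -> [87, 522, 3132, 18792, 112752]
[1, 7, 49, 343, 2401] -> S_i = 1*7^i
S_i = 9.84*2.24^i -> [9.84, 22.04, 49.37, 110.6, 247.73]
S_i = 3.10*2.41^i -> [3.1, 7.47, 18.01, 43.39, 104.58]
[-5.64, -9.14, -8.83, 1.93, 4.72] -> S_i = Random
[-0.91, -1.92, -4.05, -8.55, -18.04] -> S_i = -0.91*2.11^i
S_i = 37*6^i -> [37, 222, 1332, 7992, 47952]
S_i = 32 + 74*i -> [32, 106, 180, 254, 328]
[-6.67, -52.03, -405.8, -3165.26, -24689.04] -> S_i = -6.67*7.80^i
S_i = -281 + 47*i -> [-281, -234, -187, -140, -93]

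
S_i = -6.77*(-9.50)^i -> [-6.77, 64.32, -610.99, 5804.43, -55142.07]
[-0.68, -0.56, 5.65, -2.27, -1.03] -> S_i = Random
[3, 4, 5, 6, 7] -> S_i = 3 + 1*i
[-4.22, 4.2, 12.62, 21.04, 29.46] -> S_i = -4.22 + 8.42*i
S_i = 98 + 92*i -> [98, 190, 282, 374, 466]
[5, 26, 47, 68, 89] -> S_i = 5 + 21*i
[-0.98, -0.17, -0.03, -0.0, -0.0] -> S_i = -0.98*0.17^i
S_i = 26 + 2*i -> [26, 28, 30, 32, 34]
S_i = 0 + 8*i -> [0, 8, 16, 24, 32]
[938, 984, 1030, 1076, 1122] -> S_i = 938 + 46*i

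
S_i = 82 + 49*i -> [82, 131, 180, 229, 278]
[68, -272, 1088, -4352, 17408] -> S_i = 68*-4^i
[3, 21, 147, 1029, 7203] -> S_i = 3*7^i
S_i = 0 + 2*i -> [0, 2, 4, 6, 8]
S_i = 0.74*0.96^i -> [0.74, 0.71, 0.68, 0.65, 0.63]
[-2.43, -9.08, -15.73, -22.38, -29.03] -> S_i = -2.43 + -6.65*i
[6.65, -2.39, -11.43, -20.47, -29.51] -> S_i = 6.65 + -9.04*i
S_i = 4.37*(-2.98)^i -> [4.37, -13.02, 38.81, -115.65, 344.62]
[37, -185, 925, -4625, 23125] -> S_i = 37*-5^i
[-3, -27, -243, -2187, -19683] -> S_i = -3*9^i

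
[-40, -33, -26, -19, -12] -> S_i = -40 + 7*i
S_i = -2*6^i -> [-2, -12, -72, -432, -2592]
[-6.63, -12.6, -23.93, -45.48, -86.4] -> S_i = -6.63*1.90^i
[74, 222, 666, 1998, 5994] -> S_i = 74*3^i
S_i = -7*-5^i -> [-7, 35, -175, 875, -4375]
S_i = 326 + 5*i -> [326, 331, 336, 341, 346]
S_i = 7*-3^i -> [7, -21, 63, -189, 567]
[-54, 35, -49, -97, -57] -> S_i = Random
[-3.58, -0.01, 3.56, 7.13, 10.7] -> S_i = -3.58 + 3.57*i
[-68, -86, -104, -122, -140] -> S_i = -68 + -18*i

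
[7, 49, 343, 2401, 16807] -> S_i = 7*7^i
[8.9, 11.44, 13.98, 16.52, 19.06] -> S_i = 8.90 + 2.54*i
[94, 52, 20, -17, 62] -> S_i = Random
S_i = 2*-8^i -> [2, -16, 128, -1024, 8192]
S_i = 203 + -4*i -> [203, 199, 195, 191, 187]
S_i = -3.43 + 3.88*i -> [-3.43, 0.45, 4.33, 8.21, 12.09]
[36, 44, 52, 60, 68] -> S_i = 36 + 8*i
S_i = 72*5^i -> [72, 360, 1800, 9000, 45000]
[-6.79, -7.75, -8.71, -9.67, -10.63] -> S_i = -6.79 + -0.96*i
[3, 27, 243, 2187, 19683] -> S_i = 3*9^i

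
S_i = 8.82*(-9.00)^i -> [8.82, -79.38, 714.42, -6429.78, 57868.02]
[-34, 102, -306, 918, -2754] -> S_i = -34*-3^i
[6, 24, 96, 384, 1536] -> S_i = 6*4^i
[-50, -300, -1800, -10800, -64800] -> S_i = -50*6^i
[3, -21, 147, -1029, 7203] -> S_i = 3*-7^i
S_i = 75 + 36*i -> [75, 111, 147, 183, 219]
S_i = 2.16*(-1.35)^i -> [2.16, -2.92, 3.94, -5.31, 7.17]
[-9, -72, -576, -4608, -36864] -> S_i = -9*8^i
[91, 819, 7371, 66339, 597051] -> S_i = 91*9^i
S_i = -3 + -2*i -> [-3, -5, -7, -9, -11]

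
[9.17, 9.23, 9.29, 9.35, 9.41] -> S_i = 9.17 + 0.06*i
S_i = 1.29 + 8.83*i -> [1.29, 10.12, 18.95, 27.78, 36.61]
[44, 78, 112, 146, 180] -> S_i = 44 + 34*i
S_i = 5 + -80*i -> [5, -75, -155, -235, -315]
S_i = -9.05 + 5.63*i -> [-9.05, -3.42, 2.21, 7.84, 13.47]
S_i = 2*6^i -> [2, 12, 72, 432, 2592]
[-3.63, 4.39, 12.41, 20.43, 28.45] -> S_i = -3.63 + 8.02*i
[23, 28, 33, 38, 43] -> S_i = 23 + 5*i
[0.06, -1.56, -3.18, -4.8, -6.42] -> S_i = 0.06 + -1.62*i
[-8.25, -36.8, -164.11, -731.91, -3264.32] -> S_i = -8.25*4.46^i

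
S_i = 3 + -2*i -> [3, 1, -1, -3, -5]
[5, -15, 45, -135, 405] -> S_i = 5*-3^i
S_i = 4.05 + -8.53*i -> [4.05, -4.48, -13.01, -21.54, -30.07]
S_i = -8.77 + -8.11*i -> [-8.77, -16.88, -24.99, -33.1, -41.21]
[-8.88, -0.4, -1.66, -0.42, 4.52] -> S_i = Random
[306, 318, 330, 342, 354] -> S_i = 306 + 12*i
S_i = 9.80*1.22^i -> [9.8, 11.96, 14.59, 17.8, 21.71]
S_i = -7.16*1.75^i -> [-7.16, -12.53, -21.93, -38.37, -67.15]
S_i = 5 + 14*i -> [5, 19, 33, 47, 61]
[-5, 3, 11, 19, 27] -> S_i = -5 + 8*i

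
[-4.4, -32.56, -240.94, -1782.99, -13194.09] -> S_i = -4.40*7.40^i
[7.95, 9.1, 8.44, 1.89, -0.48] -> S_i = Random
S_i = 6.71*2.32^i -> [6.71, 15.57, 36.12, 83.79, 194.39]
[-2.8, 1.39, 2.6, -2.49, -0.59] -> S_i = Random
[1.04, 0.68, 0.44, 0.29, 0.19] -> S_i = 1.04*0.65^i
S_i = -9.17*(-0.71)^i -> [-9.17, 6.51, -4.62, 3.28, -2.33]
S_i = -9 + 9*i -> [-9, 0, 9, 18, 27]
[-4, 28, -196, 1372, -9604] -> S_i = -4*-7^i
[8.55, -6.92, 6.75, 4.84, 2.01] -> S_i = Random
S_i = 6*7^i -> [6, 42, 294, 2058, 14406]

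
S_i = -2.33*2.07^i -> [-2.33, -4.82, -9.98, -20.67, -42.78]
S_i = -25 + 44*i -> [-25, 19, 63, 107, 151]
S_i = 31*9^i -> [31, 279, 2511, 22599, 203391]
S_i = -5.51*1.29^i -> [-5.51, -7.11, -9.17, -11.83, -15.26]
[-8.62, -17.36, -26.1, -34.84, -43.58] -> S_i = -8.62 + -8.74*i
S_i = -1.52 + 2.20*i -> [-1.52, 0.68, 2.88, 5.08, 7.28]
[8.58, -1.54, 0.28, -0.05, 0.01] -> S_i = 8.58*(-0.18)^i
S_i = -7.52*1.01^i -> [-7.52, -7.6, -7.67, -7.75, -7.83]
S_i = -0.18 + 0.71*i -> [-0.18, 0.53, 1.24, 1.95, 2.66]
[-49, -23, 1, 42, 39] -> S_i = Random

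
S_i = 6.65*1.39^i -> [6.65, 9.24, 12.85, 17.86, 24.82]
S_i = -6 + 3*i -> [-6, -3, 0, 3, 6]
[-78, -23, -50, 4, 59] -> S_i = Random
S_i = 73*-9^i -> [73, -657, 5913, -53217, 478953]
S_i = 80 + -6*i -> [80, 74, 68, 62, 56]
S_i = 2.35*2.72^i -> [2.35, 6.39, 17.39, 47.29, 128.63]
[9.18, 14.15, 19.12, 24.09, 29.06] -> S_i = 9.18 + 4.97*i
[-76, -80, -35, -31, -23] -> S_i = Random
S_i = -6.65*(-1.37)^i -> [-6.65, 9.11, -12.48, 17.1, -23.43]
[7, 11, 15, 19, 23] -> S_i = 7 + 4*i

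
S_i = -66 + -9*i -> [-66, -75, -84, -93, -102]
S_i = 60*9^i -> [60, 540, 4860, 43740, 393660]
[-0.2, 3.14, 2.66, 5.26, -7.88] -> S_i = Random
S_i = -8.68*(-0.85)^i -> [-8.68, 7.38, -6.27, 5.33, -4.53]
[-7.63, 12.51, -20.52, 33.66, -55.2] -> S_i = -7.63*(-1.64)^i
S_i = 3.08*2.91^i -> [3.08, 8.96, 26.08, 75.9, 220.86]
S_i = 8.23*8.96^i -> [8.23, 73.74, 660.72, 5920.03, 53043.46]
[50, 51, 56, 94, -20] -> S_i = Random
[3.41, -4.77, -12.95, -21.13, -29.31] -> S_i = 3.41 + -8.18*i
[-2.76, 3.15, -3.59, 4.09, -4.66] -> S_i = -2.76*(-1.14)^i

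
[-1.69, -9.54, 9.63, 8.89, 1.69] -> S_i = Random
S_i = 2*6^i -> [2, 12, 72, 432, 2592]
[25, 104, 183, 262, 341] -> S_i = 25 + 79*i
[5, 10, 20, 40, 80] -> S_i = 5*2^i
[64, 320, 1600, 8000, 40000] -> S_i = 64*5^i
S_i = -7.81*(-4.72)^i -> [-7.81, 36.86, -173.99, 821.25, -3876.31]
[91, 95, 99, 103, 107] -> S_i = 91 + 4*i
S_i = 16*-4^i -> [16, -64, 256, -1024, 4096]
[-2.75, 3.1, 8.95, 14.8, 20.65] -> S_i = -2.75 + 5.85*i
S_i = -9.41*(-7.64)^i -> [-9.41, 71.89, -549.26, 4196.33, -32059.97]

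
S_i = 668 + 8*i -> [668, 676, 684, 692, 700]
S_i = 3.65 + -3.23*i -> [3.65, 0.42, -2.81, -6.04, -9.27]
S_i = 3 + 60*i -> [3, 63, 123, 183, 243]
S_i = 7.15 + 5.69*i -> [7.15, 12.84, 18.53, 24.22, 29.91]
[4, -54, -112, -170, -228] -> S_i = 4 + -58*i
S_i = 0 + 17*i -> [0, 17, 34, 51, 68]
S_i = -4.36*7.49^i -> [-4.36, -32.66, -244.6, -1832.03, -13721.88]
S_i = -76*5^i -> [-76, -380, -1900, -9500, -47500]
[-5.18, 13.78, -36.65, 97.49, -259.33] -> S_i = -5.18*(-2.66)^i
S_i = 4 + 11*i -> [4, 15, 26, 37, 48]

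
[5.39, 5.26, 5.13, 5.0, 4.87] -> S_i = 5.39 + -0.13*i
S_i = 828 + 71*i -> [828, 899, 970, 1041, 1112]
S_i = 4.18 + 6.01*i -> [4.18, 10.19, 16.2, 22.21, 28.22]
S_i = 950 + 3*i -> [950, 953, 956, 959, 962]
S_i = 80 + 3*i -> [80, 83, 86, 89, 92]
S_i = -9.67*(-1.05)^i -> [-9.67, 10.15, -10.66, 11.19, -11.75]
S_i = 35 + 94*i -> [35, 129, 223, 317, 411]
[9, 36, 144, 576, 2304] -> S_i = 9*4^i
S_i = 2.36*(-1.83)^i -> [2.36, -4.32, 7.9, -14.46, 26.47]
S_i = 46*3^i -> [46, 138, 414, 1242, 3726]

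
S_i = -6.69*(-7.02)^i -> [-6.69, 46.96, -329.69, 2314.39, -16247.05]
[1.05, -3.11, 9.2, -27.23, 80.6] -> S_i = 1.05*(-2.96)^i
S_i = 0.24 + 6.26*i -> [0.24, 6.5, 12.76, 19.02, 25.28]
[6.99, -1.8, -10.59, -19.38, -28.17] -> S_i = 6.99 + -8.79*i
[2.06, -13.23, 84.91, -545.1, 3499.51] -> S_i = 2.06*(-6.42)^i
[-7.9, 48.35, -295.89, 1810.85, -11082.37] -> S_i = -7.90*(-6.12)^i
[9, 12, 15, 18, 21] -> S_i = 9 + 3*i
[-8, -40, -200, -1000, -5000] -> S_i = -8*5^i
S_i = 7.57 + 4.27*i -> [7.57, 11.84, 16.11, 20.38, 24.65]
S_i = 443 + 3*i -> [443, 446, 449, 452, 455]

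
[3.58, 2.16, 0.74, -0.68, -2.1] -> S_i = 3.58 + -1.42*i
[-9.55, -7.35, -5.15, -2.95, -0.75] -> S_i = -9.55 + 2.20*i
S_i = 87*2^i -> [87, 174, 348, 696, 1392]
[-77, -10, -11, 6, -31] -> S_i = Random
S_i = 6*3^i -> [6, 18, 54, 162, 486]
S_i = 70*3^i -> [70, 210, 630, 1890, 5670]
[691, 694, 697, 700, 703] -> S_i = 691 + 3*i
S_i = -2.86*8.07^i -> [-2.86, -23.08, -186.26, -1503.1, -12129.98]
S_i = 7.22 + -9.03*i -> [7.22, -1.81, -10.84, -19.87, -28.9]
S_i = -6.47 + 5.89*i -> [-6.47, -0.58, 5.31, 11.2, 17.09]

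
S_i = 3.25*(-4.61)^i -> [3.25, -14.98, 69.07, -318.41, 1467.87]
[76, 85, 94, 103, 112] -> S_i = 76 + 9*i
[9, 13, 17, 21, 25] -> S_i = 9 + 4*i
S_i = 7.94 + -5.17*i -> [7.94, 2.77, -2.4, -7.57, -12.74]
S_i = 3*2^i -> [3, 6, 12, 24, 48]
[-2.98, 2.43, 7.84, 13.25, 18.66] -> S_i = -2.98 + 5.41*i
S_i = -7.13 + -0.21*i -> [-7.13, -7.34, -7.55, -7.76, -7.97]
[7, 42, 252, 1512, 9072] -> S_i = 7*6^i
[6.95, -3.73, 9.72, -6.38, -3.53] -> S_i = Random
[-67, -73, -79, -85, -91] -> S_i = -67 + -6*i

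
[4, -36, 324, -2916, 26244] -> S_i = 4*-9^i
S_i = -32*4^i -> [-32, -128, -512, -2048, -8192]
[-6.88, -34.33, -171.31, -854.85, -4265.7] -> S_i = -6.88*4.99^i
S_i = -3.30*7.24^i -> [-3.3, -23.89, -172.98, -1252.36, -9067.1]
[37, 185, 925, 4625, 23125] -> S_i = 37*5^i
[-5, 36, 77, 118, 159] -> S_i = -5 + 41*i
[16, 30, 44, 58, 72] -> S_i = 16 + 14*i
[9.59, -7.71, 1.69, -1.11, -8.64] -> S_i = Random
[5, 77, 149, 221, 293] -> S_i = 5 + 72*i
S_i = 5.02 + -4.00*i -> [5.02, 1.02, -2.98, -6.98, -10.98]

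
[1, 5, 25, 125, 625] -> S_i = 1*5^i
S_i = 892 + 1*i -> [892, 893, 894, 895, 896]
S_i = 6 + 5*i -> [6, 11, 16, 21, 26]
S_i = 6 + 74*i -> [6, 80, 154, 228, 302]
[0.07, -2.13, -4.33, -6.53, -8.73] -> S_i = 0.07 + -2.20*i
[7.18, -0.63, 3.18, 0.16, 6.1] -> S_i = Random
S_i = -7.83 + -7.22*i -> [-7.83, -15.05, -22.27, -29.49, -36.71]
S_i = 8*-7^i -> [8, -56, 392, -2744, 19208]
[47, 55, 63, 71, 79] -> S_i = 47 + 8*i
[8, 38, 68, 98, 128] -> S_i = 8 + 30*i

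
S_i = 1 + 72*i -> [1, 73, 145, 217, 289]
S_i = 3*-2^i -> [3, -6, 12, -24, 48]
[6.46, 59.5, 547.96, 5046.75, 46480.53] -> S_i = 6.46*9.21^i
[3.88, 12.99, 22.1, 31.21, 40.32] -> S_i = 3.88 + 9.11*i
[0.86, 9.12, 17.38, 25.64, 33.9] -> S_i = 0.86 + 8.26*i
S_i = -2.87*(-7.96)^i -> [-2.87, 22.85, -181.85, 1447.51, -11522.17]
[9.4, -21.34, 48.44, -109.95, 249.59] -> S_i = 9.40*(-2.27)^i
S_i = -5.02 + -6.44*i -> [-5.02, -11.46, -17.9, -24.34, -30.78]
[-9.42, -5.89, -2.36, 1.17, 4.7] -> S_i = -9.42 + 3.53*i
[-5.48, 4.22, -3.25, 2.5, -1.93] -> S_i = -5.48*(-0.77)^i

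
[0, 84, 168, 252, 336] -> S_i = 0 + 84*i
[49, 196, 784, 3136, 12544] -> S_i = 49*4^i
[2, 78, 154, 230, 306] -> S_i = 2 + 76*i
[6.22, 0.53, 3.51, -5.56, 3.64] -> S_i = Random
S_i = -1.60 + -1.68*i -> [-1.6, -3.28, -4.96, -6.64, -8.32]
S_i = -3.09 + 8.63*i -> [-3.09, 5.54, 14.17, 22.8, 31.43]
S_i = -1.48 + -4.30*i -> [-1.48, -5.78, -10.08, -14.38, -18.68]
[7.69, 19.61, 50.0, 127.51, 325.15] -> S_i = 7.69*2.55^i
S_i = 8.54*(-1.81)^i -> [8.54, -15.46, 27.98, -50.64, 91.66]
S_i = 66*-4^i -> [66, -264, 1056, -4224, 16896]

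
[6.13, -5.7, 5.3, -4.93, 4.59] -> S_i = 6.13*(-0.93)^i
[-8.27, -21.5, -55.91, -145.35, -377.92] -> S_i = -8.27*2.60^i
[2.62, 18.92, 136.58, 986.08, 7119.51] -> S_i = 2.62*7.22^i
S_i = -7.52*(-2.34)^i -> [-7.52, 17.6, -41.18, 96.35, -225.47]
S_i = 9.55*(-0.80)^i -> [9.55, -7.64, 6.11, -4.89, 3.91]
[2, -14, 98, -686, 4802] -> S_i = 2*-7^i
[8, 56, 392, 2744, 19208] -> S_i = 8*7^i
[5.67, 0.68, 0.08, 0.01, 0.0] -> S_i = 5.67*0.12^i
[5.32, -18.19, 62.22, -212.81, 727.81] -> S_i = 5.32*(-3.42)^i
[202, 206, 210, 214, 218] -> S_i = 202 + 4*i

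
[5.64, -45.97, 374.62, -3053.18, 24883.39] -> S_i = 5.64*(-8.15)^i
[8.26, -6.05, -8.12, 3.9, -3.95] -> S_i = Random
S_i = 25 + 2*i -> [25, 27, 29, 31, 33]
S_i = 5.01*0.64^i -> [5.01, 3.21, 2.05, 1.31, 0.84]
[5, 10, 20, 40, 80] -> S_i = 5*2^i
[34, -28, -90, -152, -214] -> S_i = 34 + -62*i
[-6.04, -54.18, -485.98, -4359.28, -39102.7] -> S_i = -6.04*8.97^i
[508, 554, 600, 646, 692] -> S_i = 508 + 46*i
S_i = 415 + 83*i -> [415, 498, 581, 664, 747]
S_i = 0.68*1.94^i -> [0.68, 1.32, 2.56, 4.96, 9.63]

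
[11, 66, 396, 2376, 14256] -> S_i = 11*6^i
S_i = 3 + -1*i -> [3, 2, 1, 0, -1]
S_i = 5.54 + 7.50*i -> [5.54, 13.04, 20.54, 28.04, 35.54]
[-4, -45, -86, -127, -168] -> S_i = -4 + -41*i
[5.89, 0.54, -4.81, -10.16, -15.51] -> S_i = 5.89 + -5.35*i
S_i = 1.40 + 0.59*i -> [1.4, 1.99, 2.58, 3.17, 3.76]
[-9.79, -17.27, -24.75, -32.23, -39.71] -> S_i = -9.79 + -7.48*i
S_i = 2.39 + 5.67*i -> [2.39, 8.06, 13.73, 19.4, 25.07]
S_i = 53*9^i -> [53, 477, 4293, 38637, 347733]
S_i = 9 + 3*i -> [9, 12, 15, 18, 21]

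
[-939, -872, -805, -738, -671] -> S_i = -939 + 67*i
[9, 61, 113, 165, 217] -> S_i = 9 + 52*i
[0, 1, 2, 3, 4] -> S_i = 0 + 1*i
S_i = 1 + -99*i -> [1, -98, -197, -296, -395]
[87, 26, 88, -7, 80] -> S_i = Random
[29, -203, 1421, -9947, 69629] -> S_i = 29*-7^i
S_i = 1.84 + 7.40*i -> [1.84, 9.24, 16.64, 24.04, 31.44]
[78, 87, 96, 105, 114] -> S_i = 78 + 9*i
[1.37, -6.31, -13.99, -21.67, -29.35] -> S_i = 1.37 + -7.68*i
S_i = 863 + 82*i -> [863, 945, 1027, 1109, 1191]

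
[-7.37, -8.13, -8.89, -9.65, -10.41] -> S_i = -7.37 + -0.76*i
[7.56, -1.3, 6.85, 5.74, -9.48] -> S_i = Random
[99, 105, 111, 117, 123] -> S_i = 99 + 6*i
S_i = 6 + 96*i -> [6, 102, 198, 294, 390]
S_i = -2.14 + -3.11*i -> [-2.14, -5.25, -8.36, -11.47, -14.58]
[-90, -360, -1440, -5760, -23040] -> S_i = -90*4^i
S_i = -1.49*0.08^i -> [-1.49, -0.12, -0.01, -0.0, -0.0]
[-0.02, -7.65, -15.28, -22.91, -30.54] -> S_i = -0.02 + -7.63*i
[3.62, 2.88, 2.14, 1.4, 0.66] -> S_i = 3.62 + -0.74*i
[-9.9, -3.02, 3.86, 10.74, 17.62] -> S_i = -9.90 + 6.88*i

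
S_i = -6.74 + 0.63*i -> [-6.74, -6.11, -5.48, -4.85, -4.22]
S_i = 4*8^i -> [4, 32, 256, 2048, 16384]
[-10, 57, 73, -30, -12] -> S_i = Random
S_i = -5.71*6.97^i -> [-5.71, -39.8, -277.4, -1933.46, -13476.19]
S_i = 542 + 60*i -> [542, 602, 662, 722, 782]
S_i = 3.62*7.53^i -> [3.62, 27.26, 205.26, 1545.59, 11638.27]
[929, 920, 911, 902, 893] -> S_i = 929 + -9*i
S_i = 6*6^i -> [6, 36, 216, 1296, 7776]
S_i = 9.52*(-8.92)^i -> [9.52, -84.92, 757.47, -6756.65, 60269.33]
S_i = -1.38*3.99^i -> [-1.38, -5.51, -21.97, -87.66, -349.76]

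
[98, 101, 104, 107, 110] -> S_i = 98 + 3*i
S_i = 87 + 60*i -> [87, 147, 207, 267, 327]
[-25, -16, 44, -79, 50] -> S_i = Random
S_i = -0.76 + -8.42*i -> [-0.76, -9.18, -17.6, -26.02, -34.44]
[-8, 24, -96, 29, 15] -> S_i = Random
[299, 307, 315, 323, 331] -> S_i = 299 + 8*i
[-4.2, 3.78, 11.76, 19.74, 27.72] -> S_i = -4.20 + 7.98*i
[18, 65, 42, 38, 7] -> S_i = Random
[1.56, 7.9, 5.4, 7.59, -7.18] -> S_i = Random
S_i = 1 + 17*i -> [1, 18, 35, 52, 69]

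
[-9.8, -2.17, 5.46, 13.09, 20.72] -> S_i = -9.80 + 7.63*i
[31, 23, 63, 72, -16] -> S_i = Random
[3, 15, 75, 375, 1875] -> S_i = 3*5^i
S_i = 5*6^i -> [5, 30, 180, 1080, 6480]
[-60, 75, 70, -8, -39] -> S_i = Random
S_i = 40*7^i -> [40, 280, 1960, 13720, 96040]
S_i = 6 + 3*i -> [6, 9, 12, 15, 18]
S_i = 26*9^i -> [26, 234, 2106, 18954, 170586]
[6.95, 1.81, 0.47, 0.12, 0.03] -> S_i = 6.95*0.26^i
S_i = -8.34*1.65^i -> [-8.34, -13.76, -22.71, -37.46, -61.82]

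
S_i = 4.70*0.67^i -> [4.7, 3.15, 2.11, 1.41, 0.95]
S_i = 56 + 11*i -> [56, 67, 78, 89, 100]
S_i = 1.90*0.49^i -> [1.9, 0.93, 0.46, 0.22, 0.11]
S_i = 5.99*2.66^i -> [5.99, 15.93, 42.38, 112.74, 299.88]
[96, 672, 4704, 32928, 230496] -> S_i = 96*7^i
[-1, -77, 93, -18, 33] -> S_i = Random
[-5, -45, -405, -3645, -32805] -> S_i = -5*9^i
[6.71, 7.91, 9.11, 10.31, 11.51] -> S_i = 6.71 + 1.20*i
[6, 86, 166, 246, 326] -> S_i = 6 + 80*i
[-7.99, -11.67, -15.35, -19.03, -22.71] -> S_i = -7.99 + -3.68*i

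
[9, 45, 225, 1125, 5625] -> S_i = 9*5^i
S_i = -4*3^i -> [-4, -12, -36, -108, -324]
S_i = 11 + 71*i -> [11, 82, 153, 224, 295]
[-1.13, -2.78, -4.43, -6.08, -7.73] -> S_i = -1.13 + -1.65*i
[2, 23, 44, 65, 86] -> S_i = 2 + 21*i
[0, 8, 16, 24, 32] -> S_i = 0 + 8*i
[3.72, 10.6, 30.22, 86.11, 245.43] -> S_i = 3.72*2.85^i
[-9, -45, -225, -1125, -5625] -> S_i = -9*5^i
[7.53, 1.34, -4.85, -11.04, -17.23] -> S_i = 7.53 + -6.19*i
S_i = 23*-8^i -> [23, -184, 1472, -11776, 94208]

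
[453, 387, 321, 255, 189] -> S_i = 453 + -66*i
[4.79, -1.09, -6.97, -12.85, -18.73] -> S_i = 4.79 + -5.88*i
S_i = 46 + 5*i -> [46, 51, 56, 61, 66]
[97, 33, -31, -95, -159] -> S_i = 97 + -64*i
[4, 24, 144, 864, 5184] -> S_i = 4*6^i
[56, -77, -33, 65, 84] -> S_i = Random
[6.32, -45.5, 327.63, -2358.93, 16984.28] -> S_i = 6.32*(-7.20)^i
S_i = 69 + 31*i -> [69, 100, 131, 162, 193]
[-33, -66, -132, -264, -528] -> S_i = -33*2^i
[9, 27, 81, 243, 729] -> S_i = 9*3^i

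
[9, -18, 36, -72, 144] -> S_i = 9*-2^i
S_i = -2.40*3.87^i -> [-2.4, -9.29, -35.94, -139.11, -538.34]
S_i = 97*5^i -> [97, 485, 2425, 12125, 60625]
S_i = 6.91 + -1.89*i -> [6.91, 5.02, 3.13, 1.24, -0.65]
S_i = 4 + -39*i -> [4, -35, -74, -113, -152]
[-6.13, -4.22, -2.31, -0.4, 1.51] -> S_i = -6.13 + 1.91*i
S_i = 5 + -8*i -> [5, -3, -11, -19, -27]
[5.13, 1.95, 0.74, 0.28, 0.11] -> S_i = 5.13*0.38^i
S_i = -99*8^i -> [-99, -792, -6336, -50688, -405504]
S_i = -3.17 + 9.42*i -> [-3.17, 6.25, 15.67, 25.09, 34.51]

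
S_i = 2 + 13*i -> [2, 15, 28, 41, 54]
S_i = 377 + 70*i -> [377, 447, 517, 587, 657]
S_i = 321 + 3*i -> [321, 324, 327, 330, 333]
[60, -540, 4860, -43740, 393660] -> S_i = 60*-9^i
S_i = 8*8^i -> [8, 64, 512, 4096, 32768]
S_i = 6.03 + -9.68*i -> [6.03, -3.65, -13.33, -23.01, -32.69]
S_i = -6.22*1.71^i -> [-6.22, -10.64, -18.19, -31.1, -53.18]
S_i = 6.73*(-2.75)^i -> [6.73, -18.51, 50.9, -139.96, 384.9]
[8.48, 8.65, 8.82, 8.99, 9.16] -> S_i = 8.48 + 0.17*i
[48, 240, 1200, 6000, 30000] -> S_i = 48*5^i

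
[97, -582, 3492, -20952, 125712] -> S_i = 97*-6^i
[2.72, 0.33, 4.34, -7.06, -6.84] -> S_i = Random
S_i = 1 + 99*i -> [1, 100, 199, 298, 397]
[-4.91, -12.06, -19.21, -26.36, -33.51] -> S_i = -4.91 + -7.15*i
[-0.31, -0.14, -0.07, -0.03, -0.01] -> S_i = -0.31*0.46^i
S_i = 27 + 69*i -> [27, 96, 165, 234, 303]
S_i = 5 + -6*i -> [5, -1, -7, -13, -19]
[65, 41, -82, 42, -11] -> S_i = Random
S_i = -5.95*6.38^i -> [-5.95, -37.96, -242.19, -1545.18, -9858.25]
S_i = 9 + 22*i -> [9, 31, 53, 75, 97]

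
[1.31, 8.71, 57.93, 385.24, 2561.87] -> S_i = 1.31*6.65^i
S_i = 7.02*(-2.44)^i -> [7.02, -17.13, 41.79, -101.98, 248.83]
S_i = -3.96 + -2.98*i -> [-3.96, -6.94, -9.92, -12.9, -15.88]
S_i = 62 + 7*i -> [62, 69, 76, 83, 90]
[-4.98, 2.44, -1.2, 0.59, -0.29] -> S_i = -4.98*(-0.49)^i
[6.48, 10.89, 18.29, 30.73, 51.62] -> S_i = 6.48*1.68^i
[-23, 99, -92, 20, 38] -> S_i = Random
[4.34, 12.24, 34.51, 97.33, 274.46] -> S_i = 4.34*2.82^i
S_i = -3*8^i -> [-3, -24, -192, -1536, -12288]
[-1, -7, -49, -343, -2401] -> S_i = -1*7^i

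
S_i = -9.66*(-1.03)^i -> [-9.66, 9.95, -10.25, 10.56, -10.87]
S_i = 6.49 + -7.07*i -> [6.49, -0.58, -7.65, -14.72, -21.79]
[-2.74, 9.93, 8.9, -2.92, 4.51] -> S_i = Random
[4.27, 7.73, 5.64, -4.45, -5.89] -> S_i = Random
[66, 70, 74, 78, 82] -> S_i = 66 + 4*i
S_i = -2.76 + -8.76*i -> [-2.76, -11.52, -20.28, -29.04, -37.8]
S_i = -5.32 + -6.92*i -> [-5.32, -12.24, -19.16, -26.08, -33.0]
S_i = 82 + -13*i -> [82, 69, 56, 43, 30]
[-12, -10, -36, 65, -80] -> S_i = Random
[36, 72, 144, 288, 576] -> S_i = 36*2^i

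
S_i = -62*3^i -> [-62, -186, -558, -1674, -5022]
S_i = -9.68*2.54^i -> [-9.68, -24.59, -62.45, -158.63, -402.91]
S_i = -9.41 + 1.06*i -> [-9.41, -8.35, -7.29, -6.23, -5.17]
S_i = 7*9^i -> [7, 63, 567, 5103, 45927]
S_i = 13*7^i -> [13, 91, 637, 4459, 31213]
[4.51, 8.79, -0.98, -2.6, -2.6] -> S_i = Random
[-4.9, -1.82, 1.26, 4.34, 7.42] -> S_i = -4.90 + 3.08*i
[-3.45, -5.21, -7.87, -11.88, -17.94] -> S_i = -3.45*1.51^i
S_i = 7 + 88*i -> [7, 95, 183, 271, 359]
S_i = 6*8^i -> [6, 48, 384, 3072, 24576]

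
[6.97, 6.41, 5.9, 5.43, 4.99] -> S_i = 6.97*0.92^i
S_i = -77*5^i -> [-77, -385, -1925, -9625, -48125]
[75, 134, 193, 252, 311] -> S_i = 75 + 59*i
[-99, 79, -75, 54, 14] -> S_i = Random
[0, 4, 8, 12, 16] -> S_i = 0 + 4*i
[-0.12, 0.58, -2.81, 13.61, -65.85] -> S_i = -0.12*(-4.84)^i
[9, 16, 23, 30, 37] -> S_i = 9 + 7*i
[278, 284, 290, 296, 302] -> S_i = 278 + 6*i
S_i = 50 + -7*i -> [50, 43, 36, 29, 22]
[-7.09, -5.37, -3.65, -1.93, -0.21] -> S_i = -7.09 + 1.72*i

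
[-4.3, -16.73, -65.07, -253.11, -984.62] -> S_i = -4.30*3.89^i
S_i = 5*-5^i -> [5, -25, 125, -625, 3125]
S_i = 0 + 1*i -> [0, 1, 2, 3, 4]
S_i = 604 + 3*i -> [604, 607, 610, 613, 616]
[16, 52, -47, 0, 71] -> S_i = Random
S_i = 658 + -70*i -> [658, 588, 518, 448, 378]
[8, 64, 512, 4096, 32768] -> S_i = 8*8^i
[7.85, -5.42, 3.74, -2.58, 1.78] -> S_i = 7.85*(-0.69)^i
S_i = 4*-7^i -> [4, -28, 196, -1372, 9604]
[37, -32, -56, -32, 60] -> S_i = Random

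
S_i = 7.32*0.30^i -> [7.32, 2.2, 0.66, 0.2, 0.06]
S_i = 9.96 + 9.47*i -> [9.96, 19.43, 28.9, 38.37, 47.84]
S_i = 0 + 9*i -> [0, 9, 18, 27, 36]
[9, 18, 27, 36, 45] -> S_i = 9 + 9*i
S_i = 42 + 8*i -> [42, 50, 58, 66, 74]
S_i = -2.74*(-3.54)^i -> [-2.74, 9.7, -34.34, 121.55, -430.29]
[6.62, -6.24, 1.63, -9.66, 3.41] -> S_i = Random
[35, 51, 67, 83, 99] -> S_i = 35 + 16*i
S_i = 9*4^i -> [9, 36, 144, 576, 2304]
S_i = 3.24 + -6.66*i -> [3.24, -3.42, -10.08, -16.74, -23.4]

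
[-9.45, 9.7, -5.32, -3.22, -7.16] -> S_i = Random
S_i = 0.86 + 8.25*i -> [0.86, 9.11, 17.36, 25.61, 33.86]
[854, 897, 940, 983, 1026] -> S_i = 854 + 43*i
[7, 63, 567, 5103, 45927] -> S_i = 7*9^i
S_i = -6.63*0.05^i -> [-6.63, -0.33, -0.02, -0.0, -0.0]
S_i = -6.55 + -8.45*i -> [-6.55, -15.0, -23.45, -31.9, -40.35]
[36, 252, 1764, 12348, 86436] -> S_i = 36*7^i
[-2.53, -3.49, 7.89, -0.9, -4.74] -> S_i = Random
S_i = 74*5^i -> [74, 370, 1850, 9250, 46250]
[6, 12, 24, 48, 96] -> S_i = 6*2^i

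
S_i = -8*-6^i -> [-8, 48, -288, 1728, -10368]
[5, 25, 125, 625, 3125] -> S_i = 5*5^i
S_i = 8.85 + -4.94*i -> [8.85, 3.91, -1.03, -5.97, -10.91]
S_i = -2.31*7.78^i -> [-2.31, -17.97, -139.82, -1087.8, -8463.12]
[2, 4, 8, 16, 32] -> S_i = 2*2^i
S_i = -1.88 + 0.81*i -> [-1.88, -1.07, -0.26, 0.55, 1.36]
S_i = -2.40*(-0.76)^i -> [-2.4, 1.82, -1.39, 1.05, -0.8]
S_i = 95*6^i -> [95, 570, 3420, 20520, 123120]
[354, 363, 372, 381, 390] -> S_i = 354 + 9*i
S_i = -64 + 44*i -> [-64, -20, 24, 68, 112]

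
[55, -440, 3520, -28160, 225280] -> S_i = 55*-8^i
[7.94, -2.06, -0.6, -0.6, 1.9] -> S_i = Random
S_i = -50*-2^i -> [-50, 100, -200, 400, -800]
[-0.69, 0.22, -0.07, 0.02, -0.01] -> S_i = -0.69*(-0.32)^i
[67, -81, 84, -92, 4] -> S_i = Random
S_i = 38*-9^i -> [38, -342, 3078, -27702, 249318]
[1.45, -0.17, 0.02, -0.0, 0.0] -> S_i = 1.45*(-0.12)^i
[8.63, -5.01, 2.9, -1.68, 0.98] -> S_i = 8.63*(-0.58)^i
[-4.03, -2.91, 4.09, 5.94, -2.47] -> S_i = Random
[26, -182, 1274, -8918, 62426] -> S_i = 26*-7^i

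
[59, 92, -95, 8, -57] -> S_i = Random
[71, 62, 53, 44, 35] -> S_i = 71 + -9*i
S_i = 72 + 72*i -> [72, 144, 216, 288, 360]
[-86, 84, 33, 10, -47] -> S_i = Random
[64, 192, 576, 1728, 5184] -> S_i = 64*3^i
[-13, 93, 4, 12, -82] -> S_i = Random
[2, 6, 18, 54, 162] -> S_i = 2*3^i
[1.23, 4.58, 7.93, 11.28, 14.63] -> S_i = 1.23 + 3.35*i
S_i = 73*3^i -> [73, 219, 657, 1971, 5913]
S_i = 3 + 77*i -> [3, 80, 157, 234, 311]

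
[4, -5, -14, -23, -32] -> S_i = 4 + -9*i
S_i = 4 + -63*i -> [4, -59, -122, -185, -248]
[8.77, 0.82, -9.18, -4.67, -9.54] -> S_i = Random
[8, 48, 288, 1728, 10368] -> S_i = 8*6^i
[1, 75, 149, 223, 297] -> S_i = 1 + 74*i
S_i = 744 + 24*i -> [744, 768, 792, 816, 840]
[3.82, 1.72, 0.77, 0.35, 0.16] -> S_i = 3.82*0.45^i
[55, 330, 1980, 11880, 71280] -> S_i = 55*6^i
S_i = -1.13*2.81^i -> [-1.13, -3.18, -8.92, -25.07, -70.45]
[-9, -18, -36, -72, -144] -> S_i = -9*2^i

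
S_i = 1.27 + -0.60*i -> [1.27, 0.67, 0.07, -0.53, -1.13]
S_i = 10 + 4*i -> [10, 14, 18, 22, 26]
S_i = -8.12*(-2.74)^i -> [-8.12, 22.25, -60.96, 167.04, -457.68]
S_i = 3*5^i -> [3, 15, 75, 375, 1875]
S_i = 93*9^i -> [93, 837, 7533, 67797, 610173]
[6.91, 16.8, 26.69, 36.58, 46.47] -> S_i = 6.91 + 9.89*i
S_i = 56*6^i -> [56, 336, 2016, 12096, 72576]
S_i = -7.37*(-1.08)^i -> [-7.37, 7.96, -8.6, 9.28, -10.03]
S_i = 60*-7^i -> [60, -420, 2940, -20580, 144060]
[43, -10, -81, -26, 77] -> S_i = Random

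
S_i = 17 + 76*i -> [17, 93, 169, 245, 321]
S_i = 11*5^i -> [11, 55, 275, 1375, 6875]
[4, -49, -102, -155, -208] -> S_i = 4 + -53*i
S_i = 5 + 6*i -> [5, 11, 17, 23, 29]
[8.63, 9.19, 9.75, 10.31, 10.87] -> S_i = 8.63 + 0.56*i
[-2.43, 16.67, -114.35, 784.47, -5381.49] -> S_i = -2.43*(-6.86)^i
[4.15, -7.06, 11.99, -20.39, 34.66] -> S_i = 4.15*(-1.70)^i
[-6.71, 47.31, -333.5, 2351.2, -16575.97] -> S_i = -6.71*(-7.05)^i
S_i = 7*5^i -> [7, 35, 175, 875, 4375]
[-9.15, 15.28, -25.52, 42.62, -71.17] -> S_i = -9.15*(-1.67)^i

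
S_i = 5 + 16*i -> [5, 21, 37, 53, 69]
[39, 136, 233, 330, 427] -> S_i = 39 + 97*i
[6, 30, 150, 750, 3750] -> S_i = 6*5^i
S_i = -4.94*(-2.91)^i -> [-4.94, 14.38, -41.83, 121.73, -354.24]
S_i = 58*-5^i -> [58, -290, 1450, -7250, 36250]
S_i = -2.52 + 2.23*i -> [-2.52, -0.29, 1.94, 4.17, 6.4]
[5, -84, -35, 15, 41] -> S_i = Random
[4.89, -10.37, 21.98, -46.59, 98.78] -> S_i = 4.89*(-2.12)^i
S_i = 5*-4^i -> [5, -20, 80, -320, 1280]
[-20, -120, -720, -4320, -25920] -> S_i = -20*6^i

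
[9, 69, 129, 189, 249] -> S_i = 9 + 60*i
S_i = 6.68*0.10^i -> [6.68, 0.67, 0.07, 0.01, 0.0]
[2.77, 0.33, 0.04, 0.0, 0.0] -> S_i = 2.77*0.12^i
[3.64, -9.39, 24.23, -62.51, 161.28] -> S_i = 3.64*(-2.58)^i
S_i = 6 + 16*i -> [6, 22, 38, 54, 70]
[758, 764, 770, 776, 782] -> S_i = 758 + 6*i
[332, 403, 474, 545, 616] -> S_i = 332 + 71*i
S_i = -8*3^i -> [-8, -24, -72, -216, -648]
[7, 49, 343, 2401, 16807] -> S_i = 7*7^i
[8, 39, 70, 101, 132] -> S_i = 8 + 31*i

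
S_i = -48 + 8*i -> [-48, -40, -32, -24, -16]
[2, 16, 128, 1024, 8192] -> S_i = 2*8^i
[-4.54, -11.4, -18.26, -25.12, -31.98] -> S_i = -4.54 + -6.86*i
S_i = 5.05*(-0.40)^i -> [5.05, -2.02, 0.81, -0.32, 0.13]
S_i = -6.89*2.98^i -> [-6.89, -20.53, -61.19, -182.33, -543.36]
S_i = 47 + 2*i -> [47, 49, 51, 53, 55]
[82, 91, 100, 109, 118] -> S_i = 82 + 9*i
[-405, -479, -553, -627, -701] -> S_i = -405 + -74*i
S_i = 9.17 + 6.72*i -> [9.17, 15.89, 22.61, 29.33, 36.05]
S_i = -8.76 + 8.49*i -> [-8.76, -0.27, 8.22, 16.71, 25.2]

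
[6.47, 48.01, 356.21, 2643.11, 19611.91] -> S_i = 6.47*7.42^i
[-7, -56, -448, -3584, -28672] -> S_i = -7*8^i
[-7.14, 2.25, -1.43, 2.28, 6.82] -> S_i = Random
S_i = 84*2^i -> [84, 168, 336, 672, 1344]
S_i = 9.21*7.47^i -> [9.21, 68.8, 513.93, 3839.03, 28677.55]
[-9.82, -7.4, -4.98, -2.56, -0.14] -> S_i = -9.82 + 2.42*i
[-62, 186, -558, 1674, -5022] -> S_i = -62*-3^i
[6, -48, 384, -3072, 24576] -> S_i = 6*-8^i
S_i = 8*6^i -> [8, 48, 288, 1728, 10368]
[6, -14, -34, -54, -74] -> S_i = 6 + -20*i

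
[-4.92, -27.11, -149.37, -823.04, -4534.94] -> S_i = -4.92*5.51^i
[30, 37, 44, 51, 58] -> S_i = 30 + 7*i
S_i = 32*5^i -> [32, 160, 800, 4000, 20000]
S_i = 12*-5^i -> [12, -60, 300, -1500, 7500]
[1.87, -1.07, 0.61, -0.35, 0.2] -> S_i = 1.87*(-0.57)^i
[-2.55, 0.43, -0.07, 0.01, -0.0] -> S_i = -2.55*(-0.17)^i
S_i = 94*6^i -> [94, 564, 3384, 20304, 121824]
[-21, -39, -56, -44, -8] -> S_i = Random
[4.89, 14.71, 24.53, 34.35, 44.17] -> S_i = 4.89 + 9.82*i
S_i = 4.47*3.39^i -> [4.47, 15.15, 51.37, 174.14, 590.35]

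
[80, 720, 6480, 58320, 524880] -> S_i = 80*9^i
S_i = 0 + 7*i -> [0, 7, 14, 21, 28]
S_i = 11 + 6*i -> [11, 17, 23, 29, 35]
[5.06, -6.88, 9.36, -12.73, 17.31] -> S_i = 5.06*(-1.36)^i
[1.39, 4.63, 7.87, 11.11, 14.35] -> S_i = 1.39 + 3.24*i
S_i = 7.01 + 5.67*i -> [7.01, 12.68, 18.35, 24.02, 29.69]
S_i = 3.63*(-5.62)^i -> [3.63, -20.4, 114.65, -644.34, 3621.19]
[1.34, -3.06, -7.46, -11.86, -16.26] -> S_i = 1.34 + -4.40*i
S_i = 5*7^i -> [5, 35, 245, 1715, 12005]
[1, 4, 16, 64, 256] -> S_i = 1*4^i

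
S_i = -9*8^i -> [-9, -72, -576, -4608, -36864]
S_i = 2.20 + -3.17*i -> [2.2, -0.97, -4.14, -7.31, -10.48]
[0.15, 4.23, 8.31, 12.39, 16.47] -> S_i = 0.15 + 4.08*i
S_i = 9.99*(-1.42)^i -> [9.99, -14.19, 20.14, -28.6, 40.62]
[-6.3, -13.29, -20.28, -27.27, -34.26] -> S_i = -6.30 + -6.99*i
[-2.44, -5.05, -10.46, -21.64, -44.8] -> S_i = -2.44*2.07^i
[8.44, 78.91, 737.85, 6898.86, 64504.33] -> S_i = 8.44*9.35^i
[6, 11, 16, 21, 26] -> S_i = 6 + 5*i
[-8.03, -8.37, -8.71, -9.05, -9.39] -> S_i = -8.03 + -0.34*i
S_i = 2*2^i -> [2, 4, 8, 16, 32]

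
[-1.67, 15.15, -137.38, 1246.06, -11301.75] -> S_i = -1.67*(-9.07)^i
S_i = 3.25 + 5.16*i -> [3.25, 8.41, 13.57, 18.73, 23.89]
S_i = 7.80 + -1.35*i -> [7.8, 6.45, 5.1, 3.75, 2.4]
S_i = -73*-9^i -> [-73, 657, -5913, 53217, -478953]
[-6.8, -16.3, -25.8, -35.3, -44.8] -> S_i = -6.80 + -9.50*i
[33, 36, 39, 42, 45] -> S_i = 33 + 3*i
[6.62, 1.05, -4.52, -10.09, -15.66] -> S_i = 6.62 + -5.57*i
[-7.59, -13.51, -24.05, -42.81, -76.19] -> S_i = -7.59*1.78^i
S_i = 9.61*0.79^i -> [9.61, 7.59, 6.0, 4.74, 3.74]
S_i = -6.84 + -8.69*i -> [-6.84, -15.53, -24.22, -32.91, -41.6]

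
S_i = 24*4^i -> [24, 96, 384, 1536, 6144]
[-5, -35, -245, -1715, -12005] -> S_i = -5*7^i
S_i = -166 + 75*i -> [-166, -91, -16, 59, 134]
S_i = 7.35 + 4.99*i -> [7.35, 12.34, 17.33, 22.32, 27.31]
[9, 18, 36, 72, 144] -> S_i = 9*2^i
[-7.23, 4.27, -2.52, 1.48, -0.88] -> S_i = -7.23*(-0.59)^i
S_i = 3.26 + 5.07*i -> [3.26, 8.33, 13.4, 18.47, 23.54]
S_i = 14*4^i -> [14, 56, 224, 896, 3584]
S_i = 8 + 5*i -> [8, 13, 18, 23, 28]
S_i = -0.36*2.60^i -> [-0.36, -0.94, -2.43, -6.33, -16.45]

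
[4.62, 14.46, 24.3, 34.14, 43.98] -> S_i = 4.62 + 9.84*i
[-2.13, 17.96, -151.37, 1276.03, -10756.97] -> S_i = -2.13*(-8.43)^i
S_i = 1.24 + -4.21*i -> [1.24, -2.97, -7.18, -11.39, -15.6]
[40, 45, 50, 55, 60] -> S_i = 40 + 5*i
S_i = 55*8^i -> [55, 440, 3520, 28160, 225280]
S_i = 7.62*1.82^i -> [7.62, 13.87, 25.24, 45.94, 83.61]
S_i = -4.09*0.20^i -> [-4.09, -0.82, -0.16, -0.03, -0.01]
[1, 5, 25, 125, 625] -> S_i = 1*5^i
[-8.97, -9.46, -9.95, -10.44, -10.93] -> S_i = -8.97 + -0.49*i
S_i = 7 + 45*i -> [7, 52, 97, 142, 187]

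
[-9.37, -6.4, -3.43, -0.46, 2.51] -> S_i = -9.37 + 2.97*i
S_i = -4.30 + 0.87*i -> [-4.3, -3.43, -2.56, -1.69, -0.82]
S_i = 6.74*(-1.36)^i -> [6.74, -9.17, 12.47, -16.95, 23.06]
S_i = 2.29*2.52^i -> [2.29, 5.77, 14.54, 36.65, 92.35]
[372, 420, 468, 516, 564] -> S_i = 372 + 48*i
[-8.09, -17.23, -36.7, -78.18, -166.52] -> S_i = -8.09*2.13^i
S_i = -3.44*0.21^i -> [-3.44, -0.72, -0.15, -0.03, -0.01]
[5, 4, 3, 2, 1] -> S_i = 5 + -1*i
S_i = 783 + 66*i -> [783, 849, 915, 981, 1047]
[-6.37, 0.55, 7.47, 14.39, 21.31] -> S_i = -6.37 + 6.92*i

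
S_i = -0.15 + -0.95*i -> [-0.15, -1.1, -2.05, -3.0, -3.95]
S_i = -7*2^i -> [-7, -14, -28, -56, -112]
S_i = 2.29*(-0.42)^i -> [2.29, -0.96, 0.4, -0.17, 0.07]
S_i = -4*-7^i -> [-4, 28, -196, 1372, -9604]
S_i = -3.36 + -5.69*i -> [-3.36, -9.05, -14.74, -20.43, -26.12]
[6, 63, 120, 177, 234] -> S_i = 6 + 57*i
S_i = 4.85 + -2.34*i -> [4.85, 2.51, 0.17, -2.17, -4.51]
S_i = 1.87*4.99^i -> [1.87, 9.33, 46.56, 232.35, 1159.43]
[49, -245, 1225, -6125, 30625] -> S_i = 49*-5^i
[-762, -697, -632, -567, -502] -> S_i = -762 + 65*i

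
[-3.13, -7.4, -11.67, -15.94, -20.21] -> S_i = -3.13 + -4.27*i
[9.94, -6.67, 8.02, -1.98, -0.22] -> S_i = Random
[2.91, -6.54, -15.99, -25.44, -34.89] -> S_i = 2.91 + -9.45*i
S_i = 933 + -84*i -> [933, 849, 765, 681, 597]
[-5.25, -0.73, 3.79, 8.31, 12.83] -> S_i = -5.25 + 4.52*i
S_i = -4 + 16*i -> [-4, 12, 28, 44, 60]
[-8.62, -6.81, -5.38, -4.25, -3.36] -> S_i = -8.62*0.79^i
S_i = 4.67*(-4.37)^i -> [4.67, -20.41, 89.18, -389.73, 1703.11]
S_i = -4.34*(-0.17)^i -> [-4.34, 0.74, -0.13, 0.02, -0.0]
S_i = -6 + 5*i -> [-6, -1, 4, 9, 14]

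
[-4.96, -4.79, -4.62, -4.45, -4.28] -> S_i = -4.96 + 0.17*i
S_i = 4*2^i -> [4, 8, 16, 32, 64]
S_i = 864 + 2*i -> [864, 866, 868, 870, 872]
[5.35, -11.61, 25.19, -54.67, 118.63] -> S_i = 5.35*(-2.17)^i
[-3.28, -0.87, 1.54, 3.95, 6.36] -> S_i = -3.28 + 2.41*i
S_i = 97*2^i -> [97, 194, 388, 776, 1552]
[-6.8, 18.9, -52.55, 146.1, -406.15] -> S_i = -6.80*(-2.78)^i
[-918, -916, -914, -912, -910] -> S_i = -918 + 2*i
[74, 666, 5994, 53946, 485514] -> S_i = 74*9^i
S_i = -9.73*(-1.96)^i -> [-9.73, 19.07, -37.38, 73.26, -143.59]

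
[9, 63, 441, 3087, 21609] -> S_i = 9*7^i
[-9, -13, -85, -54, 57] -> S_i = Random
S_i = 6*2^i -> [6, 12, 24, 48, 96]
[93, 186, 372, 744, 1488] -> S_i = 93*2^i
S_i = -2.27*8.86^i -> [-2.27, -20.11, -178.19, -1578.8, -13988.16]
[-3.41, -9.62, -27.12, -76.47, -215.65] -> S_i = -3.41*2.82^i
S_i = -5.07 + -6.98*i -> [-5.07, -12.05, -19.03, -26.01, -32.99]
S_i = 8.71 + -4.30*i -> [8.71, 4.41, 0.11, -4.19, -8.49]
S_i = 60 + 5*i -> [60, 65, 70, 75, 80]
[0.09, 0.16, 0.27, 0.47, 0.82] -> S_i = 0.09*1.74^i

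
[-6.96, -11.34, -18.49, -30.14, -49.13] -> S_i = -6.96*1.63^i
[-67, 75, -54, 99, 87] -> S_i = Random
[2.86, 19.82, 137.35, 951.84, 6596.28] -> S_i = 2.86*6.93^i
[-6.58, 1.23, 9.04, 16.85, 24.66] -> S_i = -6.58 + 7.81*i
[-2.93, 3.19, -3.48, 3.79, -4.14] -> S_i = -2.93*(-1.09)^i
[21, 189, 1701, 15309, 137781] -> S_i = 21*9^i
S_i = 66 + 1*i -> [66, 67, 68, 69, 70]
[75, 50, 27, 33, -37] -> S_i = Random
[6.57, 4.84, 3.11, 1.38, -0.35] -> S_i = 6.57 + -1.73*i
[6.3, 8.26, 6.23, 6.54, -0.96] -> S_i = Random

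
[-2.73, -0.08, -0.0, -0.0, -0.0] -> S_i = -2.73*0.03^i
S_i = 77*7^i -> [77, 539, 3773, 26411, 184877]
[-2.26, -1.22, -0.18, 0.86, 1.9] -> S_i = -2.26 + 1.04*i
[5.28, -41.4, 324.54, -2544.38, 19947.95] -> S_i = 5.28*(-7.84)^i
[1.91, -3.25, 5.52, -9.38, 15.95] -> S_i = 1.91*(-1.70)^i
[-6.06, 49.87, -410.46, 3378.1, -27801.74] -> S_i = -6.06*(-8.23)^i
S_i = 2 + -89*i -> [2, -87, -176, -265, -354]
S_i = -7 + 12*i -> [-7, 5, 17, 29, 41]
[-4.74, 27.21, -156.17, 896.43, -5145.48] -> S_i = -4.74*(-5.74)^i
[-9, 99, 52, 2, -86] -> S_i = Random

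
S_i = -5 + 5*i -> [-5, 0, 5, 10, 15]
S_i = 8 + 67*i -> [8, 75, 142, 209, 276]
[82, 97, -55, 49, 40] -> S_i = Random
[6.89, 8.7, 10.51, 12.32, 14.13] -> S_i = 6.89 + 1.81*i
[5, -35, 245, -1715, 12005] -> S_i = 5*-7^i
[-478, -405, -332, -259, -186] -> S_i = -478 + 73*i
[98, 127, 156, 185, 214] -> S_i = 98 + 29*i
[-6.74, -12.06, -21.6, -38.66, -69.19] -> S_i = -6.74*1.79^i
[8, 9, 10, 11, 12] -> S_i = 8 + 1*i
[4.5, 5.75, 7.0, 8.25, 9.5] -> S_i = 4.50 + 1.25*i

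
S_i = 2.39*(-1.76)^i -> [2.39, -4.21, 7.4, -13.03, 22.93]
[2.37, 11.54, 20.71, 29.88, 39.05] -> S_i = 2.37 + 9.17*i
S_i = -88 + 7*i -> [-88, -81, -74, -67, -60]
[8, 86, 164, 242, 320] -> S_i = 8 + 78*i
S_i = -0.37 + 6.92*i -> [-0.37, 6.55, 13.47, 20.39, 27.31]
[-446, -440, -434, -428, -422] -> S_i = -446 + 6*i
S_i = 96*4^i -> [96, 384, 1536, 6144, 24576]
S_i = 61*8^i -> [61, 488, 3904, 31232, 249856]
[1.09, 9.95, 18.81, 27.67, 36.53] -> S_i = 1.09 + 8.86*i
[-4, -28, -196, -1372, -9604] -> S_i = -4*7^i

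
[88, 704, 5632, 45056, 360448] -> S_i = 88*8^i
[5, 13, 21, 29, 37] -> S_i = 5 + 8*i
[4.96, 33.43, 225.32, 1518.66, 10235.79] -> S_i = 4.96*6.74^i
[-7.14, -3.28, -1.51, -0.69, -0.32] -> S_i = -7.14*0.46^i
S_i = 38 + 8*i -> [38, 46, 54, 62, 70]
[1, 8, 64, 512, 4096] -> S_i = 1*8^i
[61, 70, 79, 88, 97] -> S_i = 61 + 9*i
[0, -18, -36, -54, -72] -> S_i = 0 + -18*i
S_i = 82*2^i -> [82, 164, 328, 656, 1312]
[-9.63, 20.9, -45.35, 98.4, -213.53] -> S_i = -9.63*(-2.17)^i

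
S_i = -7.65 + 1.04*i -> [-7.65, -6.61, -5.57, -4.53, -3.49]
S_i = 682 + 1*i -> [682, 683, 684, 685, 686]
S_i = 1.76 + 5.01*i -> [1.76, 6.77, 11.78, 16.79, 21.8]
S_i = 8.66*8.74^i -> [8.66, 75.69, 661.52, 5781.66, 50531.67]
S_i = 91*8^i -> [91, 728, 5824, 46592, 372736]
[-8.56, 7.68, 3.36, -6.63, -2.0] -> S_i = Random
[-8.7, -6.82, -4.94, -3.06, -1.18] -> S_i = -8.70 + 1.88*i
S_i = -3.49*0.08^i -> [-3.49, -0.28, -0.02, -0.0, -0.0]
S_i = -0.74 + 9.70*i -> [-0.74, 8.96, 18.66, 28.36, 38.06]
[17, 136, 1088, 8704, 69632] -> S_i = 17*8^i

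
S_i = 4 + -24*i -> [4, -20, -44, -68, -92]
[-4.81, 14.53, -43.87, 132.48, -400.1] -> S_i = -4.81*(-3.02)^i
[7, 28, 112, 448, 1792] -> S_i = 7*4^i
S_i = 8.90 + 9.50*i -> [8.9, 18.4, 27.9, 37.4, 46.9]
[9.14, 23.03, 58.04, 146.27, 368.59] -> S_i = 9.14*2.52^i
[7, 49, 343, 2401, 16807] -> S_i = 7*7^i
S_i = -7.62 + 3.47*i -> [-7.62, -4.15, -0.68, 2.79, 6.26]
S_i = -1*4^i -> [-1, -4, -16, -64, -256]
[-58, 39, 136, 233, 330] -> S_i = -58 + 97*i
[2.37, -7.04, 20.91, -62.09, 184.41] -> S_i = 2.37*(-2.97)^i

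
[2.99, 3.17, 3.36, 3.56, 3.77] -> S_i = 2.99*1.06^i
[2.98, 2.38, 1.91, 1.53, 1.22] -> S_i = 2.98*0.80^i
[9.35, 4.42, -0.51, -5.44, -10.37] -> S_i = 9.35 + -4.93*i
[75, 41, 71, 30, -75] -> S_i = Random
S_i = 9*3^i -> [9, 27, 81, 243, 729]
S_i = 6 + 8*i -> [6, 14, 22, 30, 38]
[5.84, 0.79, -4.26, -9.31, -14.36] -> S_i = 5.84 + -5.05*i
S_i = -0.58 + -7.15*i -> [-0.58, -7.73, -14.88, -22.03, -29.18]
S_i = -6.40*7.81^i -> [-6.4, -49.98, -390.38, -3048.83, -23811.35]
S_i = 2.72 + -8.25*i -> [2.72, -5.53, -13.78, -22.03, -30.28]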